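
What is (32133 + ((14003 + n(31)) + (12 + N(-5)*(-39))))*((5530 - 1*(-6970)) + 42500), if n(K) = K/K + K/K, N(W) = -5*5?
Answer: 2591875000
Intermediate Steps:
N(W) = -25
n(K) = 2 (n(K) = 1 + 1 = 2)
(32133 + ((14003 + n(31)) + (12 + N(-5)*(-39))))*((5530 - 1*(-6970)) + 42500) = (32133 + ((14003 + 2) + (12 - 25*(-39))))*((5530 - 1*(-6970)) + 42500) = (32133 + (14005 + (12 + 975)))*((5530 + 6970) + 42500) = (32133 + (14005 + 987))*(12500 + 42500) = (32133 + 14992)*55000 = 47125*55000 = 2591875000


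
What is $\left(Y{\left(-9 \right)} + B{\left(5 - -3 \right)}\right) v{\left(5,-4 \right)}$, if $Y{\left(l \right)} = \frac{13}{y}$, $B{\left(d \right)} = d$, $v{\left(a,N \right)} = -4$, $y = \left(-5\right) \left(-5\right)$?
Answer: $- \frac{852}{25} \approx -34.08$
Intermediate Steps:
$y = 25$
$Y{\left(l \right)} = \frac{13}{25}$
$\left(Y{\left(-9 \right)} + B{\left(5 - -3 \right)}\right) v{\left(5,-4 \right)} = \left(\frac{13}{25} + \left(5 - -3\right)\right) \left(-4\right) = \left(\frac{13}{25} + \left(5 + 3\right)\right) \left(-4\right) = \left(\frac{13}{25} + 8\right) \left(-4\right) = \frac{213}{25} \left(-4\right) = - \frac{852}{25}$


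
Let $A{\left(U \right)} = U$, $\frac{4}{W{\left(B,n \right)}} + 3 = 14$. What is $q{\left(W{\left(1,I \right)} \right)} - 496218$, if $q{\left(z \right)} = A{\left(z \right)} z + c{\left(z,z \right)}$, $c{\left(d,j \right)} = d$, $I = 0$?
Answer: $- \frac{60042318}{121} \approx -4.9622 \cdot 10^{5}$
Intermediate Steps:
$W{\left(B,n \right)} = \frac{4}{11}$ ($W{\left(B,n \right)} = \frac{4}{-3 + 14} = \frac{4}{11}$)
$q{\left(z \right)} = z + z^{2}$ ($q{\left(z \right)} = z z + z = z^{2} + z = z + z^{2}$)
$q{\left(W{\left(1,I \right)} \right)} - 496218 = \frac{4 \left(1 + \frac{4}{11}\right)}{11} - 496218 = \frac{4}{11} \cdot \frac{15}{11} - 496218 = \frac{60}{121} - 496218 = - \frac{60042318}{121}$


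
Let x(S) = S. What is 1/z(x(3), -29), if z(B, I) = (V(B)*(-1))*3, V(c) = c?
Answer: -1/9 ≈ -0.11111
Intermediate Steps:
z(B, I) = -3*B (z(B, I) = (B*(-1))*3 = -B*3 = -3*B)
1/z(x(3), -29) = 1/(-3*3) = 1/(-9) = -1/9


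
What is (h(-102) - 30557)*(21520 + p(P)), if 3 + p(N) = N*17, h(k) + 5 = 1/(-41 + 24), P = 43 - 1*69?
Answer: -10949621625/17 ≈ -6.4409e+8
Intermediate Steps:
P = -26 (P = 43 - 69 = -26)
h(k) = -86/17 (h(k) = -5 + 1/(-41 + 24) = -5 + 1/(-17) = -5 - 1/17 = -86/17)
p(N) = -3 + 17*N (p(N) = -3 + N*17 = -3 + 17*N)
(h(-102) - 30557)*(21520 + p(P)) = (-86/17 - 30557)*(21520 + (-3 + 17*(-26))) = -519555*(21520 + (-3 - 442))/17 = -519555*(21520 - 445)/17 = -519555/17*21075 = -10949621625/17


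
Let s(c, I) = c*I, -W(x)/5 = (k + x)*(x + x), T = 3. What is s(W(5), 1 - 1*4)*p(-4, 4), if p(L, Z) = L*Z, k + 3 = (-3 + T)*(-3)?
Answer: -4800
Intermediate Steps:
k = -3 (k = -3 + (-3 + 3)*(-3) = -3 + 0*(-3) = -3 + 0 = -3)
W(x) = -10*x*(-3 + x) (W(x) = -5*(-3 + x)*(x + x) = -5*(-3 + x)*2*x = -10*x*(-3 + x))
s(c, I) = I*c
s(W(5), 1 - 1*4)*p(-4, 4) = ((1 - 1*4)*(10*5*(3 - 1*5)))*(-4*4) = ((1 - 4)*(10*5*(3 - 5)))*(-16) = -30*5*(-2)*(-16) = -3*(-100)*(-16) = 300*(-16) = -4800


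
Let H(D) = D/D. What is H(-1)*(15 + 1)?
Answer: 16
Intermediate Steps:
H(D) = 1
H(-1)*(15 + 1) = 1*(15 + 1) = 1*16 = 16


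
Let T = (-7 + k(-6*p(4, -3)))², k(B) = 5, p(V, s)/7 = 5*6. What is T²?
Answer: 16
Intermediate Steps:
p(V, s) = 210 (p(V, s) = 7*(5*6) = 7*30 = 210)
T = 4 (T = (-7 + 5)² = (-2)² = 4)
T² = 4² = 16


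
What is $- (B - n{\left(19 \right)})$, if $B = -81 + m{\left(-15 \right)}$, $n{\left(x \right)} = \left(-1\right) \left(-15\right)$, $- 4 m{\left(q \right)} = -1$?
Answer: $\frac{383}{4} \approx 95.75$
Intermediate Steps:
$m{\left(q \right)} = \frac{1}{4}$ ($m{\left(q \right)} = \left(- \frac{1}{4}\right) \left(-1\right) = \frac{1}{4}$)
$n{\left(x \right)} = 15$
$B = - \frac{323}{4}$ ($B = -81 + \frac{1}{4} = - \frac{323}{4} \approx -80.75$)
$- (B - n{\left(19 \right)}) = - (- \frac{323}{4} - 15) = \left(-1\right) \left(- \frac{383}{4}\right) = \frac{383}{4}$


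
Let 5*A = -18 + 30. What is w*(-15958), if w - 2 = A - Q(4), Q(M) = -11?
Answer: -1228766/5 ≈ -2.4575e+5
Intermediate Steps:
A = 12/5 (A = (-18 + 30)/5 = (1/5)*12 = 12/5 ≈ 2.4000)
w = 77/5 (w = 2 + (12/5 - 1*(-11)) = 2 + (12/5 + 11) = 2 + 67/5 = 77/5 ≈ 15.400)
w*(-15958) = (77/5)*(-15958) = -1228766/5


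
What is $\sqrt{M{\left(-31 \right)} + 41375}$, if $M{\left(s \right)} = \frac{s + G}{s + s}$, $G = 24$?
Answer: $\frac{\sqrt{159045934}}{62} \approx 203.41$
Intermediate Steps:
$M{\left(s \right)} = \frac{24 + s}{2 s}$ ($M{\left(s \right)} = \frac{s + 24}{s + s} = \frac{24 + s}{2 s}$)
$\sqrt{M{\left(-31 \right)} + 41375} = \sqrt{\frac{24 - 31}{2 \left(-31\right)} + 41375} = \sqrt{\frac{1}{2} \left(- \frac{1}{31}\right) \left(-7\right) + 41375} = \sqrt{\frac{7}{62} + 41375} = \sqrt{\frac{2565257}{62}} = \frac{\sqrt{159045934}}{62}$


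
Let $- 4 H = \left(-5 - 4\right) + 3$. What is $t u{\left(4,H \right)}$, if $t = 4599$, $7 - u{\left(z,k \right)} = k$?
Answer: $\frac{50589}{2} \approx 25295.0$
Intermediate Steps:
$H = \frac{3}{2}$ ($H = - \frac{\left(-5 - 4\right) + 3}{4} = - \frac{-9 + 3}{4} = \left(- \frac{1}{4}\right) \left(-6\right) = \frac{3}{2} \approx 1.5$)
$u{\left(z,k \right)} = 7 - k$
$t u{\left(4,H \right)} = 4599 \left(7 - \frac{3}{2}\right) = 4599 \cdot \frac{11}{2} = \frac{50589}{2}$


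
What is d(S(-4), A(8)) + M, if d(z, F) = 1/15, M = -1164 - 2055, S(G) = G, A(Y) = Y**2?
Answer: -48284/15 ≈ -3218.9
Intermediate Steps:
M = -3219
d(z, F) = 1/15
d(S(-4), A(8)) + M = 1/15 - 3219 = -48284/15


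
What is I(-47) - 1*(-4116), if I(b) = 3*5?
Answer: 4131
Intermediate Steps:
I(b) = 15
I(-47) - 1*(-4116) = 15 - 1*(-4116) = 15 + 4116 = 4131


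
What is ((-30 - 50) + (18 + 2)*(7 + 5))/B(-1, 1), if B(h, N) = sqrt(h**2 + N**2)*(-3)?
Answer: -80*sqrt(2)/3 ≈ -37.712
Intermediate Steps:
B(h, N) = -3*sqrt(N**2 + h**2) (B(h, N) = sqrt(N**2 + h**2)*(-3) = -3*sqrt(N**2 + h**2))
((-30 - 50) + (18 + 2)*(7 + 5))/B(-1, 1) = ((-30 - 50) + (18 + 2)*(7 + 5))/((-3*sqrt(1**2 + (-1)**2))) = (-80 + 20*12)/((-3*sqrt(1 + 1))) = (-80 + 240)/((-3*sqrt(2))) = 160*(-sqrt(2)/6) = -80*sqrt(2)/3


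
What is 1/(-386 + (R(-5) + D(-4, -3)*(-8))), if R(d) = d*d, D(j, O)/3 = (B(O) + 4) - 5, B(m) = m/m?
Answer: -1/361 ≈ -0.0027701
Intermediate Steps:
B(m) = 1
D(j, O) = 0 (D(j, O) = 3*((1 + 4) - 5) = 3*(5 - 5) = 3*0 = 0)
R(d) = d²
1/(-386 + (R(-5) + D(-4, -3)*(-8))) = 1/(-386 + ((-5)² + 0*(-8))) = 1/(-386 + (25 + 0)) = 1/(-386 + 25) = 1/(-361) = -1/361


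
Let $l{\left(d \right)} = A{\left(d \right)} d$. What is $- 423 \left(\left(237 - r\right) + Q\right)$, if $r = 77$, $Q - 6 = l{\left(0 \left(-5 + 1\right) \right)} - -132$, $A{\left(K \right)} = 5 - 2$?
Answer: $-126054$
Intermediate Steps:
$A{\left(K \right)} = 3$ ($A{\left(K \right)} = 5 - 2 = 3$)
$l{\left(d \right)} = 3 d$
$Q = 138$ ($Q = 6 + \left(3 \cdot 0 \left(-5 + 1\right) - -132\right) = 6 + \left(3 \cdot 0 \left(-4\right) + 132\right) = 6 + \left(3 \cdot 0 + 132\right) = 6 + \left(0 + 132\right) = 6 + 132 = 138$)
$- 423 \left(\left(237 - r\right) + Q\right) = - 423 \left(\left(237 - 77\right) + 138\right) = - 423 \left(160 + 138\right) = \left(-423\right) 298 = -126054$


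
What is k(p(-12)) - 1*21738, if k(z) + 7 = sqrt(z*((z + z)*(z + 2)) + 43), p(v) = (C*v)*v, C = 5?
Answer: -21745 + sqrt(748569643) ≈ 5615.0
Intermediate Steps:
p(v) = 5*v**2 (p(v) = (5*v)*v = 5*v**2)
k(z) = -7 + sqrt(43 + 2*z**2*(2 + z)) (k(z) = -7 + sqrt(z*((z + z)*(z + 2)) + 43) = -7 + sqrt(z*((2*z)*(2 + z)) + 43) = -7 + sqrt(z*(2*z*(2 + z)) + 43) = -7 + sqrt(2*z**2*(2 + z) + 43) = -7 + sqrt(43 + 2*z**2*(2 + z)))
k(p(-12)) - 1*21738 = (-7 + sqrt(43 + 2*(5*(-12)**2)**3 + 4*(5*(-12)**2)**2)) - 1*21738 = (-7 + sqrt(43 + 2*(5*144)**3 + 4*(5*144)**2)) - 21738 = (-7 + sqrt(43 + 2*720**3 + 4*720**2)) - 21738 = (-7 + sqrt(43 + 2*373248000 + 4*518400)) - 21738 = (-7 + sqrt(43 + 746496000 + 2073600)) - 21738 = (-7 + sqrt(748569643)) - 21738 = -21745 + sqrt(748569643)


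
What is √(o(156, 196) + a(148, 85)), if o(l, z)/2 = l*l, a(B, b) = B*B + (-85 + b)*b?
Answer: 4*√4411 ≈ 265.66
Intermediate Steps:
a(B, b) = B² + b*(-85 + b)
o(l, z) = 2*l² (o(l, z) = 2*(l*l) = 2*l²)
√(o(156, 196) + a(148, 85)) = √(2*156² + (148² + 85² - 85*85)) = √(2*24336 + (21904 + 7225 - 7225)) = √(48672 + 21904) = √70576 = 4*√4411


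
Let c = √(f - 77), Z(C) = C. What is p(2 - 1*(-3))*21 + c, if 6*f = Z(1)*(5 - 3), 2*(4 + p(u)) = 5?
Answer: -63/2 + I*√690/3 ≈ -31.5 + 8.756*I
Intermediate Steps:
p(u) = -3/2 (p(u) = -4 + (½)*5 = -4 + 5/2 = -3/2)
f = ⅓ (f = (1*(5 - 3))/6 = (1*2)/6 = (⅙)*2 = ⅓ ≈ 0.33333)
c = I*√690/3 (c = √(⅓ - 77) = √(-230/3) = I*√690/3 ≈ 8.756*I)
p(2 - 1*(-3))*21 + c = -3/2*21 + I*√690/3 = -63/2 + I*√690/3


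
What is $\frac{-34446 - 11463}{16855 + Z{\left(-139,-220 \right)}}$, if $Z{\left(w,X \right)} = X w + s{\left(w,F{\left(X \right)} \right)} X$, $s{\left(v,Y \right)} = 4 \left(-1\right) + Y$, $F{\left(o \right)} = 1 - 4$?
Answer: $- \frac{15303}{16325} \approx -0.9374$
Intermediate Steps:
$F{\left(o \right)} = -3$
$s{\left(v,Y \right)} = -4 + Y$
$Z{\left(w,X \right)} = - 7 X + X w$ ($Z{\left(w,X \right)} = X w + \left(-4 - 3\right) X = X w - 7 X = - 7 X + X w$)
$\frac{-34446 - 11463}{16855 + Z{\left(-139,-220 \right)}} = \frac{-34446 - 11463}{16855 - 220 \left(-7 - 139\right)} = - \frac{45909}{16855 - -32120} = - \frac{45909}{16855 + 32120} = - \frac{45909}{48975} = \left(-45909\right) \frac{1}{48975} = - \frac{15303}{16325}$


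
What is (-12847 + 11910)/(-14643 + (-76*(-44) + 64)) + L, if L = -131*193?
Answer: -284053568/11235 ≈ -25283.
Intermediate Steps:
L = -25283
(-12847 + 11910)/(-14643 + (-76*(-44) + 64)) + L = (-12847 + 11910)/(-14643 + (-76*(-44) + 64)) - 25283 = -937/(-14643 + (3344 + 64)) - 25283 = -937/(-14643 + 3408) - 25283 = -937/(-11235) - 25283 = -937*(-1/11235) - 25283 = 937/11235 - 25283 = -284053568/11235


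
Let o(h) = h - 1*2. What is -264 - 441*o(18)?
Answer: -7320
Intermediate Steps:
o(h) = -2 + h (o(h) = h - 2 = -2 + h)
-264 - 441*o(18) = -264 - 441*(-2 + 18) = -264 - 441*16 = -264 - 7056 = -7320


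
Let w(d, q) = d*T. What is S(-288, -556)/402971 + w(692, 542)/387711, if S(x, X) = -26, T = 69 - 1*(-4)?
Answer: 20346402550/156236289381 ≈ 0.13023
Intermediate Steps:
T = 73 (T = 69 + 4 = 73)
w(d, q) = 73*d (w(d, q) = d*73 = 73*d)
S(-288, -556)/402971 + w(692, 542)/387711 = -26/402971 + (73*692)/387711 = -26*1/402971 + 50516*(1/387711) = -26/402971 + 50516/387711 = 20346402550/156236289381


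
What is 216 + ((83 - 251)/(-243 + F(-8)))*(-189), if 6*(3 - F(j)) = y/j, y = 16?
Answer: 60048/719 ≈ 83.516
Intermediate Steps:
F(j) = 3 - 8/(3*j)
216 + ((83 - 251)/(-243 + F(-8)))*(-189) = 216 + ((83 - 251)/(-243 + (3 - 8/3/(-8))))*(-189) = 216 - 168/(-243 + (3 - 8/3*(-⅛)))*(-189) = 216 - 168/(-243 + (3 + ⅓))*(-189) = 216 - 168/(-243 + 10/3)*(-189) = 216 - 168/(-719/3)*(-189) = 216 - 168*(-3/719)*(-189) = 216 + (504/719)*(-189) = 216 - 95256/719 = 60048/719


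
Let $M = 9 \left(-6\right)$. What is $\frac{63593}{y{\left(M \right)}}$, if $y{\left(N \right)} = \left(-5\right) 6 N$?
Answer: $\frac{63593}{1620} \approx 39.255$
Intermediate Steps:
$M = -54$
$y{\left(N \right)} = - 30 N$
$\frac{63593}{y{\left(M \right)}} = \frac{63593}{\left(-30\right) \left(-54\right)} = \frac{63593}{1620}$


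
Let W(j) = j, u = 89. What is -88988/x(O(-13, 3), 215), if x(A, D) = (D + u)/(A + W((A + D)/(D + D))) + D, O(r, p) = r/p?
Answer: -220601252/336905 ≈ -654.79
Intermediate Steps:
x(A, D) = D + (89 + D)/(A + (A + D)/(2*D)) (x(A, D) = (D + 89)/(A + (A + D)/(D + D)) + D = (89 + D)/(A + (A + D)/((2*D))) + D = (89 + D)/(A + (A + D)*(1/(2*D))) + D = (89 + D)/(A + (A + D)/(2*D)) + D = D + (89 + D)/(A + (A + D)/(2*D)))
-88988/x(O(-13, 3), 215) = -88988*(-13/3 + 215 + 2*(-13/3)*215)/(215*(178 - 13/3 + 3*215 + 2*(-13/3)*215)) = -88988*(-13*1/3 + 215 + 2*(-13*1/3)*215)/(215*(178 - 13*1/3 + 645 + 2*(-13*1/3)*215)) = -88988*(-13/3 + 215 + 2*(-13/3)*215)/(215*(178 - 13/3 + 645 + 2*(-13/3)*215)) = -88988*(-13/3 + 215 - 5590/3)/(215*(178 - 13/3 + 645 - 5590/3)) = -88988/(215*(-3134/3)/(-4958/3)) = -88988/(215*(-3/4958)*(-3134/3)) = -88988/336905/2479 = -88988*2479/336905 = -220601252/336905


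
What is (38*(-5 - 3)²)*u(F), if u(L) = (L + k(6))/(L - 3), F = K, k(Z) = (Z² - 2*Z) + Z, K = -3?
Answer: -10944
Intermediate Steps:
k(Z) = Z² - Z
F = -3
u(L) = (30 + L)/(-3 + L) (u(L) = (L + 6*(-1 + 6))/(L - 3) = (L + 6*5)/(-3 + L) = (L + 30)/(-3 + L) = (30 + L)/(-3 + L))
(38*(-5 - 3)²)*u(F) = (38*(-5 - 3)²)*((30 - 3)/(-3 - 3)) = (38*(-8)²)*(27/(-6)) = (38*64)*(-⅙*27) = 2432*(-9/2) = -10944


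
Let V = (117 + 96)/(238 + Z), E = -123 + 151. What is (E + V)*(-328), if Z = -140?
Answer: -484948/49 ≈ -9896.9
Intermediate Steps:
E = 28
V = 213/98 (V = (117 + 96)/(238 - 140) = 213/98 ≈ 2.1735)
(E + V)*(-328) = (28 + 213/98)*(-328) = (2957/98)*(-328) = -484948/49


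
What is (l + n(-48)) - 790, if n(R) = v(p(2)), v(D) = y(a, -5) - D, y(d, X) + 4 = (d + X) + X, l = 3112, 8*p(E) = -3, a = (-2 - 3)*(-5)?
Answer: 18667/8 ≈ 2333.4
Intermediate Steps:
a = 25 (a = -5*(-5) = 25)
p(E) = -3/8 (p(E) = (⅛)*(-3) = -3/8)
y(d, X) = -4 + d + 2*X (y(d, X) = -4 + ((d + X) + X) = -4 + ((X + d) + X) = -4 + (d + 2*X) = -4 + d + 2*X)
v(D) = 11 - D (v(D) = (-4 + 25 + 2*(-5)) - D = (-4 + 25 - 10) - D = 11 - D)
n(R) = 91/8 (n(R) = 11 - 1*(-3/8) = 11 + 3/8 = 91/8)
(l + n(-48)) - 790 = (3112 + 91/8) - 790 = 24987/8 - 790 = 18667/8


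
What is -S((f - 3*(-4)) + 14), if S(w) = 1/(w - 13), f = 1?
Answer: -1/14 ≈ -0.071429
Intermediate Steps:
S(w) = 1/(-13 + w)
-S((f - 3*(-4)) + 14) = -1/(-13 + ((1 - 3*(-4)) + 14)) = -1/(-13 + ((1 + 12) + 14)) = -1/(-13 + (13 + 14)) = -1/(-13 + 27) = -1/14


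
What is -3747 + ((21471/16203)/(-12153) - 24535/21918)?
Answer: -599141659838591/159851269006 ≈ -3748.1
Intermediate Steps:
-3747 + ((21471/16203)/(-12153) - 24535/21918) = -3747 + ((21471*(1/16203))*(-1/12153) - 24535*1/21918) = -3747 + ((7157/5401)*(-1/12153) - 24535/21918) = -3747 + (-7157/65638353 - 24535/21918) = -3747 - 178954873109/159851269006 = -599141659838591/159851269006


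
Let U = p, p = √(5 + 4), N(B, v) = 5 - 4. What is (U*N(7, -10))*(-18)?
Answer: -54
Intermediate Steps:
N(B, v) = 1
p = 3 (p = √9 = 3)
U = 3
(U*N(7, -10))*(-18) = (3*1)*(-18) = 3*(-18) = -54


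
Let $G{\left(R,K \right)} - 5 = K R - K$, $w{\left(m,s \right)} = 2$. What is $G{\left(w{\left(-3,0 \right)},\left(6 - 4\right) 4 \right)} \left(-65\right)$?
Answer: $-845$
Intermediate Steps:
$G{\left(R,K \right)} = 5 - K + K R$ ($G{\left(R,K \right)} = 5 + \left(K R - K\right) = 5 + \left(- K + K R\right) = 5 - K + K R$)
$G{\left(w{\left(-3,0 \right)},\left(6 - 4\right) 4 \right)} \left(-65\right) = \left(5 - \left(6 - 4\right) 4 + \left(6 - 4\right) 4 \cdot 2\right) \left(-65\right) = \left(5 - 2 \cdot 4 + 2 \cdot 4 \cdot 2\right) \left(-65\right) = \left(5 - 8 + 8 \cdot 2\right) \left(-65\right) = \left(5 - 8 + 16\right) \left(-65\right) = 13 \left(-65\right) = -845$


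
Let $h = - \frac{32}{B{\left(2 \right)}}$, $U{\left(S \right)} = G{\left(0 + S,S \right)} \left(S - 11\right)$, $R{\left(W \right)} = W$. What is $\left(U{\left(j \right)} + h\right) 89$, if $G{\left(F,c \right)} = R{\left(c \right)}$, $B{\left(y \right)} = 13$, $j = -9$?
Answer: $\frac{205412}{13} \approx 15801.0$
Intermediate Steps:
$G{\left(F,c \right)} = c$
$U{\left(S \right)} = S \left(-11 + S\right)$ ($U{\left(S \right)} = S \left(S - 11\right) = S \left(-11 + S\right)$)
$h = - \frac{32}{13} \approx -2.4615$
$\left(U{\left(j \right)} + h\right) 89 = \left(- 9 \left(-11 - 9\right) - \frac{32}{13}\right) 89 = \left(\left(-9\right) \left(-20\right) - \frac{32}{13}\right) 89 = \left(180 - \frac{32}{13}\right) 89 = \frac{2308}{13} \cdot 89 = \frac{205412}{13}$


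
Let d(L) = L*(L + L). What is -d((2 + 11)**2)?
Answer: -57122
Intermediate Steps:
d(L) = 2*L**2 (d(L) = L*(2*L) = 2*L**2)
-d((2 + 11)**2) = -2*((2 + 11)**2)**2 = -2*(13**2)**2 = -2*169**2 = -2*28561 = -1*57122 = -57122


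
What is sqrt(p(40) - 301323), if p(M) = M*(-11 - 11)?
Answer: I*sqrt(302203) ≈ 549.73*I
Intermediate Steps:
p(M) = -22*M (p(M) = M*(-22) = -22*M)
sqrt(p(40) - 301323) = sqrt(-22*40 - 301323) = sqrt(-880 - 301323) = sqrt(-302203) = I*sqrt(302203)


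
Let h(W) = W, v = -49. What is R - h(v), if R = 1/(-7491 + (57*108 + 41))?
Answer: 63405/1294 ≈ 48.999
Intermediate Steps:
R = -1/1294 (R = 1/(-7491 + (6156 + 41)) = 1/(-7491 + 6197) = 1/(-1294) = -1/1294 ≈ -0.00077280)
R - h(v) = -1/1294 - 1*(-49) = -1/1294 + 49 = 63405/1294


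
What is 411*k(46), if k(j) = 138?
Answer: 56718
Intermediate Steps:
411*k(46) = 411*138 = 56718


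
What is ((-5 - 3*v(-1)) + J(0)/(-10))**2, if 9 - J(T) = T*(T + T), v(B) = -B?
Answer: 7921/100 ≈ 79.210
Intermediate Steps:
J(T) = 9 - 2*T**2 (J(T) = 9 - T*(T + T) = 9 - T*2*T = 9 - 2*T**2)
((-5 - 3*v(-1)) + J(0)/(-10))**2 = ((-5 - (-3)*(-1)) + (9 - 2*0**2)/(-10))**2 = ((-5 - 3*1) + (9 - 2*0)*(-1/10))**2 = ((-5 - 3) + (9 + 0)*(-1/10))**2 = (-8 + 9*(-1/10))**2 = (-8 - 9/10)**2 = (-89/10)**2 = 7921/100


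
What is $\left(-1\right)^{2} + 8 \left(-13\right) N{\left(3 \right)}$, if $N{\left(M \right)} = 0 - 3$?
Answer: $313$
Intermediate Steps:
$N{\left(M \right)} = -3$ ($N{\left(M \right)} = 0 - 3 = -3$)
$\left(-1\right)^{2} + 8 \left(-13\right) N{\left(3 \right)} = \left(-1\right)^{2} + 8 \left(-13\right) \left(-3\right) = 1 - -312 = 1 + 312 = 313$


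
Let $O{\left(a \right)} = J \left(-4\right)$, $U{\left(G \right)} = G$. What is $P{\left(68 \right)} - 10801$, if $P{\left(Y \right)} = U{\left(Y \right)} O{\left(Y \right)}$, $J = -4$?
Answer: $-9713$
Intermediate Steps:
$O{\left(a \right)} = 16$ ($O{\left(a \right)} = \left(-4\right) \left(-4\right) = 16$)
$P{\left(Y \right)} = 16 Y$ ($P{\left(Y \right)} = Y 16 = 16 Y$)
$P{\left(68 \right)} - 10801 = 16 \cdot 68 - 10801 = 1088 - 10801 = -9713$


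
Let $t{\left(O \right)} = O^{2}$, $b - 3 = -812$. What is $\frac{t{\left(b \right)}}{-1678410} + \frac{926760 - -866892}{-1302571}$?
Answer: $- \frac{3862991423971}{2186248192110} \approx -1.767$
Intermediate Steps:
$b = -809$ ($b = 3 - 812 = -809$)
$\frac{t{\left(b \right)}}{-1678410} + \frac{926760 - -866892}{-1302571} = \frac{\left(-809\right)^{2}}{-1678410} + \frac{926760 - -866892}{-1302571} = 654481 \left(- \frac{1}{1678410}\right) + \left(926760 + 866892\right) \left(- \frac{1}{1302571}\right) = - \frac{654481}{1678410} + 1793652 \left(- \frac{1}{1302571}\right) = - \frac{654481}{1678410} - \frac{1793652}{1302571} = - \frac{3862991423971}{2186248192110}$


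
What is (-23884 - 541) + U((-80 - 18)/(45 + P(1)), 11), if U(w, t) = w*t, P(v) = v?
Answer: -562314/23 ≈ -24448.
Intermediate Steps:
U(w, t) = t*w
(-23884 - 541) + U((-80 - 18)/(45 + P(1)), 11) = (-23884 - 541) + 11*((-80 - 18)/(45 + 1)) = -24425 + 11*(-98/46) = -24425 + 11*(-98*1/46) = -24425 + 11*(-49/23) = -24425 - 539/23 = -562314/23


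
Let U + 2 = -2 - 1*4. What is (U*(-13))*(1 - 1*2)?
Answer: -104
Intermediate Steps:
U = -8 (U = -2 + (-2 - 1*4) = -2 + (-2 - 4) = -2 - 6 = -8)
(U*(-13))*(1 - 1*2) = (-8*(-13))*(1 - 1*2) = 104*(1 - 2) = 104*(-1) = -104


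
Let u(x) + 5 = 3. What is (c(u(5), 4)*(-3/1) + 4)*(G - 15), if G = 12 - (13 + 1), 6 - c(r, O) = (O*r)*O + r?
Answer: 1972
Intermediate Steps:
u(x) = -2 (u(x) = -5 + 3 = -2)
c(r, O) = 6 - r - r*O² (c(r, O) = 6 - ((O*r)*O + r) = 6 - (r*O² + r) = 6 - (r + r*O²) = 6 + (-r - r*O²) = 6 - r - r*O²)
G = -2 (G = 12 - 1*14 = 12 - 14 = -2)
(c(u(5), 4)*(-3/1) + 4)*(G - 15) = ((6 - 1*(-2) - 1*(-2)*4²)*(-3/1) + 4)*(-2 - 15) = ((6 + 2 - 1*(-2)*16)*(-3*1) + 4)*(-17) = ((6 + 2 + 32)*(-3) + 4)*(-17) = (40*(-3) + 4)*(-17) = (-120 + 4)*(-17) = -116*(-17) = 1972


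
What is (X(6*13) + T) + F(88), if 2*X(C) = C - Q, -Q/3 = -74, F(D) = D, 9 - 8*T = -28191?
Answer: 3541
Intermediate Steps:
T = 3525 (T = 9/8 - ⅛*(-28191) = 9/8 + 28191/8 = 3525)
Q = 222 (Q = -3*(-74) = 222)
X(C) = -111 + C/2 (X(C) = (C - 1*222)/2 = (C - 222)/2 = (-222 + C)/2 = -111 + C/2)
(X(6*13) + T) + F(88) = ((-111 + (6*13)/2) + 3525) + 88 = ((-111 + (½)*78) + 3525) + 88 = ((-111 + 39) + 3525) + 88 = (-72 + 3525) + 88 = 3453 + 88 = 3541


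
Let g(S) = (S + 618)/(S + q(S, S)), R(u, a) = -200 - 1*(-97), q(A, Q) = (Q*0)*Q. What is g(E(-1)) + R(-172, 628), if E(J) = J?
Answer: -720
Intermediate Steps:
q(A, Q) = 0 (q(A, Q) = 0*Q = 0)
R(u, a) = -103 (R(u, a) = -200 + 97 = -103)
g(S) = (618 + S)/S (g(S) = (S + 618)/(S + 0) = (618 + S)/S)
g(E(-1)) + R(-172, 628) = (618 - 1)/(-1) - 103 = -1*617 - 103 = -617 - 103 = -720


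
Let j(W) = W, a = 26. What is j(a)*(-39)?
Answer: -1014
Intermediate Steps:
j(a)*(-39) = 26*(-39) = -1014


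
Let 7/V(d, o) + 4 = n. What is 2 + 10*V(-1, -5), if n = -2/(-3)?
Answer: -19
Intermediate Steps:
n = ⅔ (n = -2*(-⅓) = ⅔ ≈ 0.66667)
V(d, o) = -21/10 (V(d, o) = 7/(-4 + ⅔) = 7/(-10/3) = 7*(-3/10) = -21/10)
2 + 10*V(-1, -5) = 2 + 10*(-21/10) = 2 - 21 = -19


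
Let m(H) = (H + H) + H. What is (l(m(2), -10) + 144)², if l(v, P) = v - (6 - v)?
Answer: 22500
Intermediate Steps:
m(H) = 3*H (m(H) = 2*H + H = 3*H)
l(v, P) = -6 + 2*v (l(v, P) = v + (-6 + v) = -6 + 2*v)
(l(m(2), -10) + 144)² = ((-6 + 2*(3*2)) + 144)² = ((-6 + 2*6) + 144)² = ((-6 + 12) + 144)² = (6 + 144)² = 150² = 22500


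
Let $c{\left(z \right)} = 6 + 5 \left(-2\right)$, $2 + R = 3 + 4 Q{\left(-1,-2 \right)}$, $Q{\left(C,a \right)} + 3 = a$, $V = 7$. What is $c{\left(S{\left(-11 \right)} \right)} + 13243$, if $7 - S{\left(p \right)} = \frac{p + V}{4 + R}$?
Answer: $13239$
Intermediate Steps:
$Q{\left(C,a \right)} = -3 + a$
$R = -19$ ($R = -2 + \left(3 + 4 \left(-3 - 2\right)\right) = -2 + \left(3 + 4 \left(-5\right)\right) = -2 + \left(3 - 20\right) = -2 - 17 = -19$)
$S{\left(p \right)} = \frac{112}{15} + \frac{p}{15}$ ($S{\left(p \right)} = 7 - \frac{p + 7}{4 - 19} = 7 - \frac{7 + p}{-15} = 7 - \left(7 + p\right) \left(- \frac{1}{15}\right) = 7 - \left(- \frac{7}{15} - \frac{p}{15}\right) = 7 + \left(\frac{7}{15} + \frac{p}{15}\right) = \frac{112}{15} + \frac{p}{15}$)
$c{\left(z \right)} = -4$ ($c{\left(z \right)} = 6 - 10 = -4$)
$c{\left(S{\left(-11 \right)} \right)} + 13243 = -4 + 13243 = 13239$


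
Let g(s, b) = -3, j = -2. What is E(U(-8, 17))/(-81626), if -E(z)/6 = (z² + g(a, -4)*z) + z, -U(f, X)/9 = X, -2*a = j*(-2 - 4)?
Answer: 71145/40813 ≈ 1.7432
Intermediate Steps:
a = -6 (a = -(-1)*(-2 - 4) = -(-1)*(-6) = -½*12 = -6)
U(f, X) = -9*X
E(z) = -6*z² + 12*z (E(z) = -6*((z² - 3*z) + z) = -6*(z² - 2*z) = -6*z² + 12*z)
E(U(-8, 17))/(-81626) = (6*(-9*17)*(2 - (-9)*17))/(-81626) = (6*(-153)*(2 - 1*(-153)))*(-1/81626) = (6*(-153)*(2 + 153))*(-1/81626) = (6*(-153)*155)*(-1/81626) = -142290*(-1/81626) = 71145/40813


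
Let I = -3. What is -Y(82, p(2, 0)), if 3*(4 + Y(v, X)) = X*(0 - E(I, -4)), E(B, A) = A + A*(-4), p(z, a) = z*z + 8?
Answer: 52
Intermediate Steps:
p(z, a) = 8 + z² (p(z, a) = z² + 8 = 8 + z²)
E(B, A) = -3*A (E(B, A) = A - 4*A = -3*A)
Y(v, X) = -4 - 4*X (Y(v, X) = -4 + (X*(0 - (-3)*(-4)))/3 = -4 + (X*(0 - 1*12))/3 = -4 + (X*(0 - 12))/3 = -4 + (X*(-12))/3 = -4 + (-12*X)/3 = -4 - 4*X)
-Y(82, p(2, 0)) = -(-4 - 4*(8 + 2²)) = -(-4 - 4*(8 + 4)) = -(-4 - 4*12) = -(-4 - 48) = -1*(-52) = 52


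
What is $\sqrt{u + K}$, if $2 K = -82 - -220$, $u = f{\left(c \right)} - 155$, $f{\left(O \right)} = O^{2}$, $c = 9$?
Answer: $i \sqrt{5} \approx 2.2361 i$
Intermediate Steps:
$u = -74$ ($u = 9^{2} - 155 = 81 - 155 = -74$)
$K = 69$ ($K = \frac{-82 - -220}{2} = \frac{-82 + 220}{2} = \frac{1}{2} \cdot 138 = 69$)
$\sqrt{u + K} = \sqrt{-74 + 69} = \sqrt{-5} = i \sqrt{5}$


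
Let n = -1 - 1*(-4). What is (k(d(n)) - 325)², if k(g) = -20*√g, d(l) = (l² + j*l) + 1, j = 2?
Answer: 164025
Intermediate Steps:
n = 3 (n = -1 + 4 = 3)
d(l) = 1 + l² + 2*l (d(l) = (l² + 2*l) + 1 = 1 + l² + 2*l)
(k(d(n)) - 325)² = (-20*√(1 + 3² + 2*3) - 325)² = (-20*√(1 + 9 + 6) - 325)² = (-20*√16 - 325)² = (-20*4 - 325)² = (-80 - 325)² = (-405)² = 164025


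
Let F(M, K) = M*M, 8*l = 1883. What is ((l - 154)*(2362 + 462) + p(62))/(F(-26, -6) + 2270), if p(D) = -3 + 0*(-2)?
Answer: 38300/491 ≈ 78.004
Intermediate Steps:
l = 1883/8 (l = (⅛)*1883 = 1883/8 ≈ 235.38)
F(M, K) = M²
p(D) = -3 (p(D) = -3 + 0 = -3)
((l - 154)*(2362 + 462) + p(62))/(F(-26, -6) + 2270) = ((1883/8 - 154)*(2362 + 462) - 3)/((-26)² + 2270) = ((651/8)*2824 - 3)/(676 + 2270) = (229803 - 3)/2946 = 229800*(1/2946) = 38300/491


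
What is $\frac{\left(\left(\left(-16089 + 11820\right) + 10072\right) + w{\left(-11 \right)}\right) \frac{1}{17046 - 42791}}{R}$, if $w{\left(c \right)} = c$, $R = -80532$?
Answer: $\frac{1448}{518324085} \approx 2.7936 \cdot 10^{-6}$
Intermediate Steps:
$\frac{\left(\left(\left(-16089 + 11820\right) + 10072\right) + w{\left(-11 \right)}\right) \frac{1}{17046 - 42791}}{R} = \frac{\left(\left(\left(-16089 + 11820\right) + 10072\right) - 11\right) \frac{1}{17046 - 42791}}{-80532} = \frac{\left(-4269 + 10072\right) - 11}{-25745} \left(- \frac{1}{80532}\right) = \left(5803 - 11\right) \left(- \frac{1}{25745}\right) \left(- \frac{1}{80532}\right) = 5792 \left(- \frac{1}{25745}\right) \left(- \frac{1}{80532}\right) = \left(- \frac{5792}{25745}\right) \left(- \frac{1}{80532}\right) = \frac{1448}{518324085}$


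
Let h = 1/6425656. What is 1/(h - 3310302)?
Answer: -6425656/21270861908111 ≈ -3.0209e-7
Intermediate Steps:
h = 1/6425656 ≈ 1.5563e-7
1/(h - 3310302) = 1/(1/6425656 - 3310302) = 1/(-21270861908111/6425656) = -6425656/21270861908111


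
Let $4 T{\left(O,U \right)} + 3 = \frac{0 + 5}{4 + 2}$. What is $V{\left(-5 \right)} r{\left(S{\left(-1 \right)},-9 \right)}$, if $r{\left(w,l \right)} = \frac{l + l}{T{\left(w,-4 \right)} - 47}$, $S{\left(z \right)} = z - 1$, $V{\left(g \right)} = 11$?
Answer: $\frac{4752}{1141} \approx 4.1648$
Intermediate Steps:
$T{\left(O,U \right)} = - \frac{13}{24}$ ($T{\left(O,U \right)} = - \frac{3}{4} + \frac{\left(0 + 5\right) \frac{1}{4 + 2}}{4} = - \frac{3}{4} + \frac{5 \cdot \frac{1}{6}}{4} = - \frac{3}{4} + \frac{1}{4} \cdot \frac{5}{6} = - \frac{3}{4} + \frac{5}{24} = - \frac{13}{24}$)
$S{\left(z \right)} = -1 + z$
$r{\left(w,l \right)} = - \frac{48 l}{1141}$ ($r{\left(w,l \right)} = \frac{l + l}{- \frac{13}{24} - 47} = \frac{2 l}{- \frac{1141}{24}} = 2 l \left(- \frac{24}{1141}\right) = - \frac{48 l}{1141}$)
$V{\left(-5 \right)} r{\left(S{\left(-1 \right)},-9 \right)} = 11 \left(\left(- \frac{48}{1141}\right) \left(-9\right)\right) = 11 \cdot \frac{432}{1141} = \frac{4752}{1141}$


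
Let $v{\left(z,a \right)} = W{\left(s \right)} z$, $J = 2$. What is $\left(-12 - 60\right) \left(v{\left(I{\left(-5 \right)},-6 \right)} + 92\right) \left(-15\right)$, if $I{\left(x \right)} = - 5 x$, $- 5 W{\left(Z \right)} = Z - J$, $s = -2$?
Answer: $120960$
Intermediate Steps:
$W{\left(Z \right)} = \frac{2}{5} - \frac{Z}{5}$ ($W{\left(Z \right)} = - \frac{Z - 2}{5} = - \frac{-2 + Z}{5} = \frac{2}{5} - \frac{Z}{5}$)
$v{\left(z,a \right)} = \frac{4 z}{5}$ ($v{\left(z,a \right)} = \left(\frac{2}{5} - - \frac{2}{5}\right) z = \left(\frac{2}{5} + \frac{2}{5}\right) z = \frac{4 z}{5}$)
$\left(-12 - 60\right) \left(v{\left(I{\left(-5 \right)},-6 \right)} + 92\right) \left(-15\right) = \left(-12 - 60\right) \left(\frac{4 \left(\left(-5\right) \left(-5\right)\right)}{5} + 92\right) \left(-15\right) = - 72 \left(\frac{4}{5} \cdot 25 + 92\right) \left(-15\right) = - 72 \left(20 + 92\right) \left(-15\right) = \left(-72\right) 112 \left(-15\right) = \left(-8064\right) \left(-15\right) = 120960$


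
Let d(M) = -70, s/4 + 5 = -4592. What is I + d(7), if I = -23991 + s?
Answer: -42449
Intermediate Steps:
s = -18388 (s = -20 + 4*(-4592) = -20 - 18368 = -18388)
I = -42379 (I = -23991 - 18388 = -42379)
I + d(7) = -42379 - 70 = -42449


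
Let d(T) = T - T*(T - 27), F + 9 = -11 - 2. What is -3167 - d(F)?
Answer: -2067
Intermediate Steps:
F = -22 (F = -9 + (-11 - 2) = -9 - 13 = -22)
d(T) = T - T*(-27 + T)
-3167 - d(F) = -3167 - (-22)*(28 - 1*(-22)) = -3167 - (-22)*(28 + 22) = -3167 - (-22)*50 = -3167 - 1*(-1100) = -3167 + 1100 = -2067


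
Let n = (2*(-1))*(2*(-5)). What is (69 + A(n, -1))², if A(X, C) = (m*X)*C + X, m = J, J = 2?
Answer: 2401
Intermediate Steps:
m = 2
n = 20 (n = -2*(-10) = 20)
A(X, C) = X + 2*C*X (A(X, C) = (2*X)*C + X = 2*C*X + X = X + 2*C*X)
(69 + A(n, -1))² = (69 + 20*(1 + 2*(-1)))² = (69 + 20*(1 - 2))² = (69 + 20*(-1))² = (69 - 20)² = 49² = 2401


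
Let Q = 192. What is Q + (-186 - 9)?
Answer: -3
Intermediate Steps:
Q + (-186 - 9) = 192 + (-186 - 9) = 192 - 195 = -3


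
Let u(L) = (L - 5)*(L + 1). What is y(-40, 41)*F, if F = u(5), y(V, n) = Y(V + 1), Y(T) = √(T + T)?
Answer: 0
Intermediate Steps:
Y(T) = √2*√T (Y(T) = √(2*T) = √2*√T)
y(V, n) = √2*√(1 + V) (y(V, n) = √2*√(V + 1) = √2*√(1 + V))
u(L) = (1 + L)*(-5 + L) (u(L) = (-5 + L)*(1 + L) = (1 + L)*(-5 + L))
F = 0 (F = -5 + 5² - 4*5 = -5 + 25 - 20 = 0)
y(-40, 41)*F = √(2 + 2*(-40))*0 = √(2 - 80)*0 = √(-78)*0 = (I*√78)*0 = 0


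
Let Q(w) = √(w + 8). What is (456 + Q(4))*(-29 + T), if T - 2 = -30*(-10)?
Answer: 124488 + 546*√3 ≈ 1.2543e+5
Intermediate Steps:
Q(w) = √(8 + w)
T = 302 (T = 2 - 30*(-10) = 2 + 300 = 302)
(456 + Q(4))*(-29 + T) = (456 + √(8 + 4))*(-29 + 302) = (456 + √12)*273 = (456 + 2*√3)*273 = 124488 + 546*√3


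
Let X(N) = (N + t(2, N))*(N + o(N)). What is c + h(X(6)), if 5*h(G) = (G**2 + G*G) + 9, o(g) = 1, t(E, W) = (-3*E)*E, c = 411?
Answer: 5592/5 ≈ 1118.4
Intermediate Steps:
t(E, W) = -3*E**2
X(N) = (1 + N)*(-12 + N) (X(N) = (N - 3*2**2)*(N + 1) = (N - 3*4)*(1 + N) = (N - 12)*(1 + N) = (-12 + N)*(1 + N) = (1 + N)*(-12 + N))
h(G) = 9/5 + 2*G**2/5 (h(G) = ((G**2 + G*G) + 9)/5 = ((G**2 + G**2) + 9)/5 = (2*G**2 + 9)/5 = (9 + 2*G**2)/5 = 9/5 + 2*G**2/5)
c + h(X(6)) = 411 + (9/5 + 2*(-12 + 6**2 - 11*6)**2/5) = 411 + (9/5 + 2*(-12 + 36 - 66)**2/5) = 411 + (9/5 + (2/5)*(-42)**2) = 411 + (9/5 + (2/5)*1764) = 411 + (9/5 + 3528/5) = 411 + 3537/5 = 5592/5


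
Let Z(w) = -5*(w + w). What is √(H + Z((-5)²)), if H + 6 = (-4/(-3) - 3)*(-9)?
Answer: I*√241 ≈ 15.524*I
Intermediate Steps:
H = 9 (H = -6 + (-4/(-3) - 3)*(-9) = -6 + (-4*(-⅓) - 3)*(-9) = -6 + (4/3 - 3)*(-9) = -6 - 5/3*(-9) = -6 + 15 = 9)
Z(w) = -10*w
√(H + Z((-5)²)) = √(9 - 10*(-5)²) = √(9 - 10*25) = √(9 - 250) = √(-241) = I*√241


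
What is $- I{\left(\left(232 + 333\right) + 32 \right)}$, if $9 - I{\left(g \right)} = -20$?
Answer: $-29$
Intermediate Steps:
$I{\left(g \right)} = 29$ ($I{\left(g \right)} = 9 - -20 = 9 + 20 = 29$)
$- I{\left(\left(232 + 333\right) + 32 \right)} = \left(-1\right) 29 = -29$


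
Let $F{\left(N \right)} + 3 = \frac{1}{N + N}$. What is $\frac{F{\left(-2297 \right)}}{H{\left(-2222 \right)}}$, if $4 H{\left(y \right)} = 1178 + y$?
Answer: $\frac{13783}{1199034} \approx 0.011495$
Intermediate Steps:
$H{\left(y \right)} = \frac{589}{2} + \frac{y}{4}$ ($H{\left(y \right)} = \frac{1178 + y}{4} = \frac{589}{2} + \frac{y}{4}$)
$F{\left(N \right)} = -3 + \frac{1}{2 N}$ ($F{\left(N \right)} = -3 + \frac{1}{N + N} = -3 + \frac{1}{2 N}$)
$\frac{F{\left(-2297 \right)}}{H{\left(-2222 \right)}} = \frac{-3 + \frac{1}{2 \left(-2297\right)}}{\frac{589}{2} + \frac{1}{4} \left(-2222\right)} = \frac{-3 + \frac{1}{2} \left(- \frac{1}{2297}\right)}{\frac{589}{2} - \frac{1111}{2}} = \frac{-3 - \frac{1}{4594}}{-261} = \left(- \frac{13783}{4594}\right) \left(- \frac{1}{261}\right) = \frac{13783}{1199034}$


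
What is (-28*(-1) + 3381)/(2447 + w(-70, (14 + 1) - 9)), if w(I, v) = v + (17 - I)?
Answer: 3409/2540 ≈ 1.3421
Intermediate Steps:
w(I, v) = 17 + v - I
(-28*(-1) + 3381)/(2447 + w(-70, (14 + 1) - 9)) = (-28*(-1) + 3381)/(2447 + (17 + ((14 + 1) - 9) - 1*(-70))) = (28 + 3381)/(2447 + (17 + (15 - 9) + 70)) = 3409/(2447 + (17 + 6 + 70)) = 3409/(2447 + 93) = 3409/2540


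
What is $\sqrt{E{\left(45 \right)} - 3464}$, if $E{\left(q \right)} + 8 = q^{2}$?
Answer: $i \sqrt{1447} \approx 38.039 i$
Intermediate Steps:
$E{\left(q \right)} = -8 + q^{2}$
$\sqrt{E{\left(45 \right)} - 3464} = \sqrt{\left(-8 + 45^{2}\right) - 3464} = \sqrt{\left(-8 + 2025\right) - 3464} = \sqrt{2017 - 3464} = \sqrt{-1447} = i \sqrt{1447}$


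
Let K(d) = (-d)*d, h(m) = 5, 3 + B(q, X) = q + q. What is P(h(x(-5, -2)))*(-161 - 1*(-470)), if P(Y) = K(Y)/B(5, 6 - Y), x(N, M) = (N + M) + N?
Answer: -7725/7 ≈ -1103.6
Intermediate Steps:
x(N, M) = M + 2*N (x(N, M) = (M + N) + N = M + 2*N)
B(q, X) = -3 + 2*q (B(q, X) = -3 + (q + q) = -3 + 2*q)
K(d) = -d²
P(Y) = -Y²/7 (P(Y) = (-Y²)/(-3 + 2*5) = (-Y²)/(-3 + 10) = -Y²/7)
P(h(x(-5, -2)))*(-161 - 1*(-470)) = (-⅐*5²)*(-161 - 1*(-470)) = (-⅐*25)*(-161 + 470) = -25/7*309 = -7725/7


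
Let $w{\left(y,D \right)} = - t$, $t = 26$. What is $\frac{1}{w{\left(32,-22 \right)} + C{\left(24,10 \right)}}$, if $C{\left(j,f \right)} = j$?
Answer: $- \frac{1}{2} \approx -0.5$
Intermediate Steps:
$w{\left(y,D \right)} = -26$ ($w{\left(y,D \right)} = \left(-1\right) 26 = -26$)
$\frac{1}{w{\left(32,-22 \right)} + C{\left(24,10 \right)}} = \frac{1}{-26 + 24} = \frac{1}{-2} = - \frac{1}{2}$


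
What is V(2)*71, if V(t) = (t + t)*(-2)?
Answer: -568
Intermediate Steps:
V(t) = -4*t (V(t) = (2*t)*(-2) = -4*t)
V(2)*71 = -4*2*71 = -8*71 = -568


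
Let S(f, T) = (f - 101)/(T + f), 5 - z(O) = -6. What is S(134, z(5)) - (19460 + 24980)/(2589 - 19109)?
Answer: 174724/59885 ≈ 2.9177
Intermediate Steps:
z(O) = 11 (z(O) = 5 - 1*(-6) = 5 + 6 = 11)
S(f, T) = (-101 + f)/(T + f)
S(134, z(5)) - (19460 + 24980)/(2589 - 19109) = (-101 + 134)/(11 + 134) - (19460 + 24980)/(2589 - 19109) = 33/145 - 44440/(-16520) = (1/145)*33 - 44440*(-1)/16520 = 33/145 - 1*(-1111/413) = 33/145 + 1111/413 = 174724/59885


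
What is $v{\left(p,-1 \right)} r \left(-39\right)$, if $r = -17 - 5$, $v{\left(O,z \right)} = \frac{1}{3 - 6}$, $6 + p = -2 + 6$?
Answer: $-286$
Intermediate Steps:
$p = -2$ ($p = -6 + \left(-2 + 6\right) = -6 + 4 = -2$)
$v{\left(O,z \right)} = - \frac{1}{3}$ ($v{\left(O,z \right)} = \frac{1}{-3} = - \frac{1}{3}$)
$r = -22$
$v{\left(p,-1 \right)} r \left(-39\right) = \left(- \frac{1}{3}\right) \left(-22\right) \left(-39\right) = \frac{22}{3} \left(-39\right) = -286$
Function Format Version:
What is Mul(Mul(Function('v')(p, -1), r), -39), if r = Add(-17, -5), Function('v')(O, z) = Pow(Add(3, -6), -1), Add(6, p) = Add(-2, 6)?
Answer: -286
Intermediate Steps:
p = -2 (p = Add(-6, Add(-2, 6)) = Add(-6, 4) = -2)
Function('v')(O, z) = Rational(-1, 3) (Function('v')(O, z) = Pow(-3, -1) = Rational(-1, 3))
r = -22
Mul(Mul(Function('v')(p, -1), r), -39) = Mul(Mul(Rational(-1, 3), -22), -39) = Mul(Rational(22, 3), -39) = -286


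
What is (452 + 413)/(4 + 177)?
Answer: 865/181 ≈ 4.7790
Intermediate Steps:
(452 + 413)/(4 + 177) = 865/181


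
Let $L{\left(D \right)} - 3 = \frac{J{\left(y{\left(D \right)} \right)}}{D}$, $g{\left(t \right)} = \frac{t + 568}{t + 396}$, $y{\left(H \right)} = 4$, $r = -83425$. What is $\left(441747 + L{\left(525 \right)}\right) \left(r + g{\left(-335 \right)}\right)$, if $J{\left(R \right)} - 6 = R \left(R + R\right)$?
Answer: $- \frac{168594754449328}{4575} \approx -3.6851 \cdot 10^{10}$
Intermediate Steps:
$g{\left(t \right)} = \frac{568 + t}{396 + t}$
$J{\left(R \right)} = 6 + 2 R^{2}$ ($J{\left(R \right)} = 6 + R \left(R + R\right) = 6 + R 2 R = 6 + 2 R^{2}$)
$L{\left(D \right)} = 3 + \frac{38}{D}$ ($L{\left(D \right)} = 3 + \frac{6 + 2 \cdot 4^{2}}{D} = 3 + \frac{6 + 2 \cdot 16}{D} = 3 + \frac{6 + 32}{D} = 3 + \frac{38}{D}$)
$\left(441747 + L{\left(525 \right)}\right) \left(r + g{\left(-335 \right)}\right) = \left(441747 + \left(3 + \frac{38}{525}\right)\right) \left(-83425 + \frac{568 - 335}{396 - 335}\right) = \left(441747 + \left(3 + 38 \cdot \frac{1}{525}\right)\right) \left(-83425 + \frac{1}{61} \cdot 233\right) = \left(441747 + \left(3 + \frac{38}{525}\right)\right) \left(-83425 + \frac{1}{61} \cdot 233\right) = \left(441747 + \frac{1613}{525}\right) \left(-83425 + \frac{233}{61}\right) = \frac{231918788}{525} \left(- \frac{5088692}{61}\right) = - \frac{168594754449328}{4575}$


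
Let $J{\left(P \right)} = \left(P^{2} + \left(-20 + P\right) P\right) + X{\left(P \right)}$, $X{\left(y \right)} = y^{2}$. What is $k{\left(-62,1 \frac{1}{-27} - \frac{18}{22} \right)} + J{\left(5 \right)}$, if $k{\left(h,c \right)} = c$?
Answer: $- \frac{7679}{297} \approx -25.855$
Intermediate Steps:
$J{\left(P \right)} = 2 P^{2} + P \left(-20 + P\right)$ ($J{\left(P \right)} = \left(P^{2} + \left(-20 + P\right) P\right) + P^{2} = \left(P^{2} + P \left(-20 + P\right)\right) + P^{2} = 2 P^{2} + P \left(-20 + P\right)$)
$k{\left(-62,1 \frac{1}{-27} - \frac{18}{22} \right)} + J{\left(5 \right)} = \left(1 \frac{1}{-27} - \frac{18}{22}\right) + 5 \left(-20 + 3 \cdot 5\right) = \left(1 \left(- \frac{1}{27}\right) - \frac{9}{11}\right) + 5 \left(-20 + 15\right) = \left(- \frac{1}{27} - \frac{9}{11}\right) + 5 \left(-5\right) = - \frac{254}{297} - 25 = - \frac{7679}{297}$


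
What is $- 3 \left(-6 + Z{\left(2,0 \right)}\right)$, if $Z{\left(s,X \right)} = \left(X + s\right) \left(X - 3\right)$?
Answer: $36$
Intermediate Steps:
$Z{\left(s,X \right)} = \left(-3 + X\right) \left(X + s\right)$ ($Z{\left(s,X \right)} = \left(X + s\right) \left(-3 + X\right) = \left(-3 + X\right) \left(X + s\right)$)
$- 3 \left(-6 + Z{\left(2,0 \right)}\right) = - 3 \left(-6 + \left(0^{2} - 0 - 6 + 0 \cdot 2\right)\right) = - 3 \left(-6 + \left(0 + 0 - 6 + 0\right)\right) = - 3 \left(-6 - 6\right) = \left(-3\right) \left(-12\right) = 36$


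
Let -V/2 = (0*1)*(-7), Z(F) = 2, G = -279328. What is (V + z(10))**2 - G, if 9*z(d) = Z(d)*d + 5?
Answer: 22626193/81 ≈ 2.7934e+5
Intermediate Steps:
z(d) = 5/9 + 2*d/9 (z(d) = (2*d + 5)/9 = (5 + 2*d)/9 = 5/9 + 2*d/9)
V = 0 (V = -2*0*1*(-7) = -0*(-7) = -2*0 = 0)
(V + z(10))**2 - G = (0 + (5/9 + (2/9)*10))**2 - 1*(-279328) = (0 + (5/9 + 20/9))**2 + 279328 = (0 + 25/9)**2 + 279328 = (25/9)**2 + 279328 = 625/81 + 279328 = 22626193/81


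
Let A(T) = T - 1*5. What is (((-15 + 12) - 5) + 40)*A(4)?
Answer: -32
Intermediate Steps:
A(T) = -5 + T (A(T) = T - 5 = -5 + T)
(((-15 + 12) - 5) + 40)*A(4) = (((-15 + 12) - 5) + 40)*(-5 + 4) = ((-3 - 5) + 40)*(-1) = (-8 + 40)*(-1) = 32*(-1) = -32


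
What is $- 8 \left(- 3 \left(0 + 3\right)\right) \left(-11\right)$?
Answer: $-792$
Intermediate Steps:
$- 8 \left(- 3 \left(0 + 3\right)\right) \left(-11\right) = - 8 \left(\left(-3\right) 3\right) \left(-11\right) = \left(-8\right) \left(-9\right) \left(-11\right) = 72 \left(-11\right) = -792$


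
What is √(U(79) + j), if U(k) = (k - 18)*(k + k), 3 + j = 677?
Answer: 2*√2578 ≈ 101.55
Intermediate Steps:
j = 674 (j = -3 + 677 = 674)
U(k) = 2*k*(-18 + k) (U(k) = (-18 + k)*(2*k) = 2*k*(-18 + k))
√(U(79) + j) = √(2*79*(-18 + 79) + 674) = √(2*79*61 + 674) = √(9638 + 674) = √10312 = 2*√2578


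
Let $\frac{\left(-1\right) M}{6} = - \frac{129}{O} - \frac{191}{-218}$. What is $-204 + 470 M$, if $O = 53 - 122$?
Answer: $- \frac{19922898}{2507} \approx -7946.9$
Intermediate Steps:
$O = -69$ ($O = 53 - 122 = -69$)
$M = - \frac{41301}{2507}$ ($M = - 6 \left(- \frac{129}{-69} - \frac{191}{-218}\right) = - 6 \left(\left(-129\right) \left(- \frac{1}{69}\right) - - \frac{191}{218}\right) = - 6 \left(\frac{43}{23} + \frac{191}{218}\right) = \left(-6\right) \frac{13767}{5014} = - \frac{41301}{2507} \approx -16.474$)
$-204 + 470 M = -204 + 470 \left(- \frac{41301}{2507}\right) = -204 - \frac{19411470}{2507} = - \frac{19922898}{2507}$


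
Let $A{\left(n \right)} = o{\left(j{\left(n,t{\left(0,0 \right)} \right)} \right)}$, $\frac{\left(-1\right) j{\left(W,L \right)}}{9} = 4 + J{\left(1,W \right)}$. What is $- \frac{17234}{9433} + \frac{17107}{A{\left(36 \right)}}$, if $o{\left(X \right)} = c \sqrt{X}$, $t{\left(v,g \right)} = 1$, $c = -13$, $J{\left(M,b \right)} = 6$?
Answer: $- \frac{17234}{9433} + \frac{17107 i \sqrt{10}}{390} \approx -1.827 + 138.71 i$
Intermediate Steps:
$j{\left(W,L \right)} = -90$ ($j{\left(W,L \right)} = - 9 \left(4 + 6\right) = \left(-9\right) 10 = -90$)
$o{\left(X \right)} = - 13 \sqrt{X}$
$A{\left(n \right)} = - 39 i \sqrt{10}$ ($A{\left(n \right)} = - 13 \sqrt{-90} = - 13 \cdot 3 i \sqrt{10} = - 39 i \sqrt{10}$)
$- \frac{17234}{9433} + \frac{17107}{A{\left(36 \right)}} = - \frac{17234}{9433} + \frac{17107}{\left(-39\right) i \sqrt{10}} = \left(-17234\right) \frac{1}{9433} + 17107 \frac{i \sqrt{10}}{390} = - \frac{17234}{9433} + \frac{17107 i \sqrt{10}}{390}$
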